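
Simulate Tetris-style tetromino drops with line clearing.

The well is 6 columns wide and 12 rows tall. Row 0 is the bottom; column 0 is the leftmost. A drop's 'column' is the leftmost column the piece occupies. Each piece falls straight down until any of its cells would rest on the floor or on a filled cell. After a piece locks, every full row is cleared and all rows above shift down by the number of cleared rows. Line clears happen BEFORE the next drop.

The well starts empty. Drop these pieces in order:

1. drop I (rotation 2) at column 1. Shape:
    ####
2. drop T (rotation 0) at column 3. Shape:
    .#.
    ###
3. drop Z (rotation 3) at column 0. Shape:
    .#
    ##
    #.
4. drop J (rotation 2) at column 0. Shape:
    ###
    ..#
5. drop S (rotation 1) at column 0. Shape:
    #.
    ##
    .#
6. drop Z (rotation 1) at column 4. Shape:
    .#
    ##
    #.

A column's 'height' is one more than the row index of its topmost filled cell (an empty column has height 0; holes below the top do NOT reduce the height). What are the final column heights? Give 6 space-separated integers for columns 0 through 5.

Drop 1: I rot2 at col 1 lands with bottom-row=0; cleared 0 line(s) (total 0); column heights now [0 1 1 1 1 0], max=1
Drop 2: T rot0 at col 3 lands with bottom-row=1; cleared 0 line(s) (total 0); column heights now [0 1 1 2 3 2], max=3
Drop 3: Z rot3 at col 0 lands with bottom-row=0; cleared 0 line(s) (total 0); column heights now [2 3 1 2 3 2], max=3
Drop 4: J rot2 at col 0 lands with bottom-row=2; cleared 0 line(s) (total 0); column heights now [4 4 4 2 3 2], max=4
Drop 5: S rot1 at col 0 lands with bottom-row=4; cleared 0 line(s) (total 0); column heights now [7 6 4 2 3 2], max=7
Drop 6: Z rot1 at col 4 lands with bottom-row=3; cleared 0 line(s) (total 0); column heights now [7 6 4 2 5 6], max=7

Answer: 7 6 4 2 5 6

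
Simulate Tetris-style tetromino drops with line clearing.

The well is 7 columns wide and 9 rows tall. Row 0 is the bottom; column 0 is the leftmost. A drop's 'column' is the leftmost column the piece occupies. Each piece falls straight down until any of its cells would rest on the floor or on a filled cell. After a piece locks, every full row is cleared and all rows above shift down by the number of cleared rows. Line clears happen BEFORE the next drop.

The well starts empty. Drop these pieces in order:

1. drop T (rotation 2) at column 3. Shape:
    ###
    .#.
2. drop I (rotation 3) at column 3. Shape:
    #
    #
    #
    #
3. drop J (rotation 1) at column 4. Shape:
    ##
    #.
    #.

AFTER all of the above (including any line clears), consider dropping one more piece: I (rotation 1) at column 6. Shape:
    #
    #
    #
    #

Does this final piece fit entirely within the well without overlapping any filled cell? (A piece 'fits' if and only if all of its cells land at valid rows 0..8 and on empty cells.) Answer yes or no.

Drop 1: T rot2 at col 3 lands with bottom-row=0; cleared 0 line(s) (total 0); column heights now [0 0 0 2 2 2 0], max=2
Drop 2: I rot3 at col 3 lands with bottom-row=2; cleared 0 line(s) (total 0); column heights now [0 0 0 6 2 2 0], max=6
Drop 3: J rot1 at col 4 lands with bottom-row=2; cleared 0 line(s) (total 0); column heights now [0 0 0 6 5 5 0], max=6
Test piece I rot1 at col 6 (width 1): heights before test = [0 0 0 6 5 5 0]; fits = True

Answer: yes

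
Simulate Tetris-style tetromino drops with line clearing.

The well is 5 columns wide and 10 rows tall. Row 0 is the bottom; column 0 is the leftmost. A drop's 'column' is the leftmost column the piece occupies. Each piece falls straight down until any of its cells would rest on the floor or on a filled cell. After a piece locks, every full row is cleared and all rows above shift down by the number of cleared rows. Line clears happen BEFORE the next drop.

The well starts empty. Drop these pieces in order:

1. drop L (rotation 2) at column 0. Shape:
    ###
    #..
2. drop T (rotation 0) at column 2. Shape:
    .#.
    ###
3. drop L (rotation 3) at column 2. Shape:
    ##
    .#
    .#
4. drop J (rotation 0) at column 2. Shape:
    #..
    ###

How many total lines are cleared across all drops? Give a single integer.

Drop 1: L rot2 at col 0 lands with bottom-row=0; cleared 0 line(s) (total 0); column heights now [2 2 2 0 0], max=2
Drop 2: T rot0 at col 2 lands with bottom-row=2; cleared 0 line(s) (total 0); column heights now [2 2 3 4 3], max=4
Drop 3: L rot3 at col 2 lands with bottom-row=4; cleared 0 line(s) (total 0); column heights now [2 2 7 7 3], max=7
Drop 4: J rot0 at col 2 lands with bottom-row=7; cleared 0 line(s) (total 0); column heights now [2 2 9 8 8], max=9

Answer: 0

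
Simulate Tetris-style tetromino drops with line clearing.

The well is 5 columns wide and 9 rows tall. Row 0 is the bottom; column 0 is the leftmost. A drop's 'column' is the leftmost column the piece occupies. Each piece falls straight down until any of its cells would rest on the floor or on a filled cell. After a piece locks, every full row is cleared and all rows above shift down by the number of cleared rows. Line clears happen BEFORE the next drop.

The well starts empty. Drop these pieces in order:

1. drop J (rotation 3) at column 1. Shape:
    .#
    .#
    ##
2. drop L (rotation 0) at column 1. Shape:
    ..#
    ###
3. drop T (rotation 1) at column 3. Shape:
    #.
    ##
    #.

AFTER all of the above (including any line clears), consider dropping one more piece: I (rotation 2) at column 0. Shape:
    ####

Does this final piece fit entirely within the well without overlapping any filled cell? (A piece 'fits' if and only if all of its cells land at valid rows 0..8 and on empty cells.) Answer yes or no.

Answer: yes

Derivation:
Drop 1: J rot3 at col 1 lands with bottom-row=0; cleared 0 line(s) (total 0); column heights now [0 1 3 0 0], max=3
Drop 2: L rot0 at col 1 lands with bottom-row=3; cleared 0 line(s) (total 0); column heights now [0 4 4 5 0], max=5
Drop 3: T rot1 at col 3 lands with bottom-row=5; cleared 0 line(s) (total 0); column heights now [0 4 4 8 7], max=8
Test piece I rot2 at col 0 (width 4): heights before test = [0 4 4 8 7]; fits = True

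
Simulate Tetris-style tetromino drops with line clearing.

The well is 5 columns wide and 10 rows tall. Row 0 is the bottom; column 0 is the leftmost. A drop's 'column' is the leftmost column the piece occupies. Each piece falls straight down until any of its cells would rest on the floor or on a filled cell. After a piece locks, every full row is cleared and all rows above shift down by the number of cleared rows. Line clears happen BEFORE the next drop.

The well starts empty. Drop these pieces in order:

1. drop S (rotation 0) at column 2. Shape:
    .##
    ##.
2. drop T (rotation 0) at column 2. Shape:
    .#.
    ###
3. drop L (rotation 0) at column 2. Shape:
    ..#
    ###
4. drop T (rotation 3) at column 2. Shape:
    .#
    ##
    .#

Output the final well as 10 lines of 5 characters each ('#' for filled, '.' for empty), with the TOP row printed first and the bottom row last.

Answer: .....
.....
...#.
..##.
...##
..###
...#.
..###
...##
..##.

Derivation:
Drop 1: S rot0 at col 2 lands with bottom-row=0; cleared 0 line(s) (total 0); column heights now [0 0 1 2 2], max=2
Drop 2: T rot0 at col 2 lands with bottom-row=2; cleared 0 line(s) (total 0); column heights now [0 0 3 4 3], max=4
Drop 3: L rot0 at col 2 lands with bottom-row=4; cleared 0 line(s) (total 0); column heights now [0 0 5 5 6], max=6
Drop 4: T rot3 at col 2 lands with bottom-row=5; cleared 0 line(s) (total 0); column heights now [0 0 7 8 6], max=8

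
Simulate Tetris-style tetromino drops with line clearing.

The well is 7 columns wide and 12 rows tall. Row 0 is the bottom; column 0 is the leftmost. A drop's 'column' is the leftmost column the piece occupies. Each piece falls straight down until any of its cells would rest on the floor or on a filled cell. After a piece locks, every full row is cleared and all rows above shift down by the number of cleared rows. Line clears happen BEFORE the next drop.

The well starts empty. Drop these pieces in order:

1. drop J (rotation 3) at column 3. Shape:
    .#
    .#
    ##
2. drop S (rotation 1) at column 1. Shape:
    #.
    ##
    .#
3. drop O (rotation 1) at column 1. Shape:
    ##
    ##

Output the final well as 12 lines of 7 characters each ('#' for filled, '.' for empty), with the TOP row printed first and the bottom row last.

Answer: .......
.......
.......
.......
.......
.......
.......
.##....
.##....
.#..#..
.##.#..
..###..

Derivation:
Drop 1: J rot3 at col 3 lands with bottom-row=0; cleared 0 line(s) (total 0); column heights now [0 0 0 1 3 0 0], max=3
Drop 2: S rot1 at col 1 lands with bottom-row=0; cleared 0 line(s) (total 0); column heights now [0 3 2 1 3 0 0], max=3
Drop 3: O rot1 at col 1 lands with bottom-row=3; cleared 0 line(s) (total 0); column heights now [0 5 5 1 3 0 0], max=5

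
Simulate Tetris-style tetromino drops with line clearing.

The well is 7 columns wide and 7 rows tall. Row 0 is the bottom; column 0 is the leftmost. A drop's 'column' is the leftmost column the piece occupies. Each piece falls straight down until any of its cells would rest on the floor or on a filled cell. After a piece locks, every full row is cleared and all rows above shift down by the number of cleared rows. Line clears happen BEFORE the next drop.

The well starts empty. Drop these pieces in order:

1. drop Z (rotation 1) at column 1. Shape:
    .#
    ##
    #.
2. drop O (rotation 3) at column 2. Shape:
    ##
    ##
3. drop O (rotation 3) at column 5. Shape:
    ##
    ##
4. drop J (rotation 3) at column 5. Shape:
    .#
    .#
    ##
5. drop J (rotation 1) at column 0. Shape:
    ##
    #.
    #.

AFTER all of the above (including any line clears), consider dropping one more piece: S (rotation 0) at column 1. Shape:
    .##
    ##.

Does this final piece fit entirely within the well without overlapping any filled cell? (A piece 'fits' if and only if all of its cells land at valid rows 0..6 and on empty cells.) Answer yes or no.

Answer: yes

Derivation:
Drop 1: Z rot1 at col 1 lands with bottom-row=0; cleared 0 line(s) (total 0); column heights now [0 2 3 0 0 0 0], max=3
Drop 2: O rot3 at col 2 lands with bottom-row=3; cleared 0 line(s) (total 0); column heights now [0 2 5 5 0 0 0], max=5
Drop 3: O rot3 at col 5 lands with bottom-row=0; cleared 0 line(s) (total 0); column heights now [0 2 5 5 0 2 2], max=5
Drop 4: J rot3 at col 5 lands with bottom-row=2; cleared 0 line(s) (total 0); column heights now [0 2 5 5 0 3 5], max=5
Drop 5: J rot1 at col 0 lands with bottom-row=0; cleared 0 line(s) (total 0); column heights now [3 3 5 5 0 3 5], max=5
Test piece S rot0 at col 1 (width 3): heights before test = [3 3 5 5 0 3 5]; fits = True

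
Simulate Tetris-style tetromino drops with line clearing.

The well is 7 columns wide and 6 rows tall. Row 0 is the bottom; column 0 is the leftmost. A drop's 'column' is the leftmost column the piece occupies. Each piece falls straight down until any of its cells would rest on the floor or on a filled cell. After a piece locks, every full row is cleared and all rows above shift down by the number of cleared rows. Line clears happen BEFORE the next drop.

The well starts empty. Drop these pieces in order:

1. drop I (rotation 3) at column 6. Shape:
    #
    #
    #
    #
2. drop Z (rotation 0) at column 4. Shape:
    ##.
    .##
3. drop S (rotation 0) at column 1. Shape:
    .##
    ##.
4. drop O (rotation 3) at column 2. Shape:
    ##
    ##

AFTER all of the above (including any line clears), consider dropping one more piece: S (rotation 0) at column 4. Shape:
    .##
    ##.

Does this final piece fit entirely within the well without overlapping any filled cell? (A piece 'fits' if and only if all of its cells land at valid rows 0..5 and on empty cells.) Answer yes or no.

Answer: no

Derivation:
Drop 1: I rot3 at col 6 lands with bottom-row=0; cleared 0 line(s) (total 0); column heights now [0 0 0 0 0 0 4], max=4
Drop 2: Z rot0 at col 4 lands with bottom-row=4; cleared 0 line(s) (total 0); column heights now [0 0 0 0 6 6 5], max=6
Drop 3: S rot0 at col 1 lands with bottom-row=0; cleared 0 line(s) (total 0); column heights now [0 1 2 2 6 6 5], max=6
Drop 4: O rot3 at col 2 lands with bottom-row=2; cleared 0 line(s) (total 0); column heights now [0 1 4 4 6 6 5], max=6
Test piece S rot0 at col 4 (width 3): heights before test = [0 1 4 4 6 6 5]; fits = False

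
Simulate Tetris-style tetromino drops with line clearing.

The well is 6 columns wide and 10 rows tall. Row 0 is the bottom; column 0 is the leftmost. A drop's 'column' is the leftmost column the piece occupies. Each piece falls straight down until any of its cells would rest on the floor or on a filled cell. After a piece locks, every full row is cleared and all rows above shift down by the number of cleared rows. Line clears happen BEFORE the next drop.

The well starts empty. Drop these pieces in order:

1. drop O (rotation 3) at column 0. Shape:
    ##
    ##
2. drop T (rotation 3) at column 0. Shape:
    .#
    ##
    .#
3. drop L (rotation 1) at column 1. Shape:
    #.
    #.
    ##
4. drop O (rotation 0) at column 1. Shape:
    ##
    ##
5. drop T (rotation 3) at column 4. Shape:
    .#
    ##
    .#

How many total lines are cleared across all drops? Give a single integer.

Answer: 0

Derivation:
Drop 1: O rot3 at col 0 lands with bottom-row=0; cleared 0 line(s) (total 0); column heights now [2 2 0 0 0 0], max=2
Drop 2: T rot3 at col 0 lands with bottom-row=2; cleared 0 line(s) (total 0); column heights now [4 5 0 0 0 0], max=5
Drop 3: L rot1 at col 1 lands with bottom-row=5; cleared 0 line(s) (total 0); column heights now [4 8 6 0 0 0], max=8
Drop 4: O rot0 at col 1 lands with bottom-row=8; cleared 0 line(s) (total 0); column heights now [4 10 10 0 0 0], max=10
Drop 5: T rot3 at col 4 lands with bottom-row=0; cleared 0 line(s) (total 0); column heights now [4 10 10 0 2 3], max=10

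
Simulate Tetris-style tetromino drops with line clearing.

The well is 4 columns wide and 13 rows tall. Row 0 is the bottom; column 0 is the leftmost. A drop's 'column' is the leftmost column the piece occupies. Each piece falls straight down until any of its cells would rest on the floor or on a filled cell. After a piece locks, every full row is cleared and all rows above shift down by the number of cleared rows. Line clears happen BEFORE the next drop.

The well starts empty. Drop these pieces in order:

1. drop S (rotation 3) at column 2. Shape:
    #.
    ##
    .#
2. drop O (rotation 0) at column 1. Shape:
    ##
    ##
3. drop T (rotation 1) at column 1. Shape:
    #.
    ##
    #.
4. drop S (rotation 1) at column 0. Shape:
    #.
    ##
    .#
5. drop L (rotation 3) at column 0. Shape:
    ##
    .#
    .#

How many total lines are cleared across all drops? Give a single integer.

Answer: 0

Derivation:
Drop 1: S rot3 at col 2 lands with bottom-row=0; cleared 0 line(s) (total 0); column heights now [0 0 3 2], max=3
Drop 2: O rot0 at col 1 lands with bottom-row=3; cleared 0 line(s) (total 0); column heights now [0 5 5 2], max=5
Drop 3: T rot1 at col 1 lands with bottom-row=5; cleared 0 line(s) (total 0); column heights now [0 8 7 2], max=8
Drop 4: S rot1 at col 0 lands with bottom-row=8; cleared 0 line(s) (total 0); column heights now [11 10 7 2], max=11
Drop 5: L rot3 at col 0 lands with bottom-row=10; cleared 0 line(s) (total 0); column heights now [13 13 7 2], max=13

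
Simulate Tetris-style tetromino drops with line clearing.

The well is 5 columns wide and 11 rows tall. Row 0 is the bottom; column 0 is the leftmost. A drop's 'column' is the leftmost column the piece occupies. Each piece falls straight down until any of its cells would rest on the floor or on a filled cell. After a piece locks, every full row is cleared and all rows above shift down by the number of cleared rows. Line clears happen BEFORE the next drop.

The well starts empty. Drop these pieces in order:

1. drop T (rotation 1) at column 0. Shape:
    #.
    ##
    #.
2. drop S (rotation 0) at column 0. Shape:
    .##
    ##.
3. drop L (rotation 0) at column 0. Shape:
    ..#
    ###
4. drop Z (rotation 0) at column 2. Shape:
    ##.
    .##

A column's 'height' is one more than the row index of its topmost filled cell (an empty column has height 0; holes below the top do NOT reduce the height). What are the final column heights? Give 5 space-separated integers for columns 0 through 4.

Answer: 6 6 8 8 7

Derivation:
Drop 1: T rot1 at col 0 lands with bottom-row=0; cleared 0 line(s) (total 0); column heights now [3 2 0 0 0], max=3
Drop 2: S rot0 at col 0 lands with bottom-row=3; cleared 0 line(s) (total 0); column heights now [4 5 5 0 0], max=5
Drop 3: L rot0 at col 0 lands with bottom-row=5; cleared 0 line(s) (total 0); column heights now [6 6 7 0 0], max=7
Drop 4: Z rot0 at col 2 lands with bottom-row=6; cleared 0 line(s) (total 0); column heights now [6 6 8 8 7], max=8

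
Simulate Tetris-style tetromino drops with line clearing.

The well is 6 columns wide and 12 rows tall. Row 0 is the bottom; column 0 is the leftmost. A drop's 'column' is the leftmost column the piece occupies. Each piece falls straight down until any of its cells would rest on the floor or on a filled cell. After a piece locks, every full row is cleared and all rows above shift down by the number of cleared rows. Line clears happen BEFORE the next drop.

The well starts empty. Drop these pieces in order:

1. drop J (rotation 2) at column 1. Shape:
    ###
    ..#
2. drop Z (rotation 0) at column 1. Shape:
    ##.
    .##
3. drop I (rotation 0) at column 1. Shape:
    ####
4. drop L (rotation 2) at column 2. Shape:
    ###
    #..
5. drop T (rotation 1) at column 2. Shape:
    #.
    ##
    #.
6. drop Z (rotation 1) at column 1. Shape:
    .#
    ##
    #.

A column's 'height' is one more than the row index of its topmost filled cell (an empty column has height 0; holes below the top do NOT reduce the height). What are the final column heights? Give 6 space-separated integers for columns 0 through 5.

Drop 1: J rot2 at col 1 lands with bottom-row=0; cleared 0 line(s) (total 0); column heights now [0 2 2 2 0 0], max=2
Drop 2: Z rot0 at col 1 lands with bottom-row=2; cleared 0 line(s) (total 0); column heights now [0 4 4 3 0 0], max=4
Drop 3: I rot0 at col 1 lands with bottom-row=4; cleared 0 line(s) (total 0); column heights now [0 5 5 5 5 0], max=5
Drop 4: L rot2 at col 2 lands with bottom-row=5; cleared 0 line(s) (total 0); column heights now [0 5 7 7 7 0], max=7
Drop 5: T rot1 at col 2 lands with bottom-row=7; cleared 0 line(s) (total 0); column heights now [0 5 10 9 7 0], max=10
Drop 6: Z rot1 at col 1 lands with bottom-row=9; cleared 0 line(s) (total 0); column heights now [0 11 12 9 7 0], max=12

Answer: 0 11 12 9 7 0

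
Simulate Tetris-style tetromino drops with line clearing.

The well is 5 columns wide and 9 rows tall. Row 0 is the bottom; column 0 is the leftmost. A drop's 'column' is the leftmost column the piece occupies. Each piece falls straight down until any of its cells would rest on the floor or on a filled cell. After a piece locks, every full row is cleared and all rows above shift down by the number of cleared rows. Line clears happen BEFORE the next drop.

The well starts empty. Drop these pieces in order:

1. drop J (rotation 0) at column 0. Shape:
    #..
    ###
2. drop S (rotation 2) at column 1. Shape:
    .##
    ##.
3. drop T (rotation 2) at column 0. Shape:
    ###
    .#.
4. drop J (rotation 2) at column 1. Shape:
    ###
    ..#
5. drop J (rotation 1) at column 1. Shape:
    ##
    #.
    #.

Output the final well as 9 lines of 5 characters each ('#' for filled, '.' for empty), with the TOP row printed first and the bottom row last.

Answer: .....
.##..
.#...
.#...
.###.
####.
.###.
###..
###..

Derivation:
Drop 1: J rot0 at col 0 lands with bottom-row=0; cleared 0 line(s) (total 0); column heights now [2 1 1 0 0], max=2
Drop 2: S rot2 at col 1 lands with bottom-row=1; cleared 0 line(s) (total 0); column heights now [2 2 3 3 0], max=3
Drop 3: T rot2 at col 0 lands with bottom-row=2; cleared 0 line(s) (total 0); column heights now [4 4 4 3 0], max=4
Drop 4: J rot2 at col 1 lands with bottom-row=3; cleared 0 line(s) (total 0); column heights now [4 5 5 5 0], max=5
Drop 5: J rot1 at col 1 lands with bottom-row=5; cleared 0 line(s) (total 0); column heights now [4 8 8 5 0], max=8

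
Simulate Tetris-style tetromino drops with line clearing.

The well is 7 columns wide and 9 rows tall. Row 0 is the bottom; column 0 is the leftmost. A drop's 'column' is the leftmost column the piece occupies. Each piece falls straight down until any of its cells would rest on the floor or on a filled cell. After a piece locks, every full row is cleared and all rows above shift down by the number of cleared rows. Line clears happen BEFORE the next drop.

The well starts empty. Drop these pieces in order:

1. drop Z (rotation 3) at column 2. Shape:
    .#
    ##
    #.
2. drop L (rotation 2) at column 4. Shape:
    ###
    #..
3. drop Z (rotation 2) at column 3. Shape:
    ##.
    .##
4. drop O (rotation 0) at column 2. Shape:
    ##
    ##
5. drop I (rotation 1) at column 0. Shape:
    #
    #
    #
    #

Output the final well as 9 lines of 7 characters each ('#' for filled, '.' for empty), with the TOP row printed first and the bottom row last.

Answer: .......
.......
.......
..##...
..##...
#..##..
#..###.
#.#####
#.#.#..

Derivation:
Drop 1: Z rot3 at col 2 lands with bottom-row=0; cleared 0 line(s) (total 0); column heights now [0 0 2 3 0 0 0], max=3
Drop 2: L rot2 at col 4 lands with bottom-row=0; cleared 0 line(s) (total 0); column heights now [0 0 2 3 2 2 2], max=3
Drop 3: Z rot2 at col 3 lands with bottom-row=2; cleared 0 line(s) (total 0); column heights now [0 0 2 4 4 3 2], max=4
Drop 4: O rot0 at col 2 lands with bottom-row=4; cleared 0 line(s) (total 0); column heights now [0 0 6 6 4 3 2], max=6
Drop 5: I rot1 at col 0 lands with bottom-row=0; cleared 0 line(s) (total 0); column heights now [4 0 6 6 4 3 2], max=6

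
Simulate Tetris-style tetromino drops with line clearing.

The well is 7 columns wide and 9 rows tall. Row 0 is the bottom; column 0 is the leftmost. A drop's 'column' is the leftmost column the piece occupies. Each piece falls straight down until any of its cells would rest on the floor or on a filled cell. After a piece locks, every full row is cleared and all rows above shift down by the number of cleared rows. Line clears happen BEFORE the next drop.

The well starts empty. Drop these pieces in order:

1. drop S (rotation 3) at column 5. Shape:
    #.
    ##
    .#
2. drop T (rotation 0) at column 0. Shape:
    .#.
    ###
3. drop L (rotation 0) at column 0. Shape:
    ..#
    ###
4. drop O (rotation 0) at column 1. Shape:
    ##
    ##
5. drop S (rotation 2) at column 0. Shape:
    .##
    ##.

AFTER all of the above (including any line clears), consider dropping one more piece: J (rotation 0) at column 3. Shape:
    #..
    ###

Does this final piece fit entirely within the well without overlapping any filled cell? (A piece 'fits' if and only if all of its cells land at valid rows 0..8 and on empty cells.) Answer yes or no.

Answer: yes

Derivation:
Drop 1: S rot3 at col 5 lands with bottom-row=0; cleared 0 line(s) (total 0); column heights now [0 0 0 0 0 3 2], max=3
Drop 2: T rot0 at col 0 lands with bottom-row=0; cleared 0 line(s) (total 0); column heights now [1 2 1 0 0 3 2], max=3
Drop 3: L rot0 at col 0 lands with bottom-row=2; cleared 0 line(s) (total 0); column heights now [3 3 4 0 0 3 2], max=4
Drop 4: O rot0 at col 1 lands with bottom-row=4; cleared 0 line(s) (total 0); column heights now [3 6 6 0 0 3 2], max=6
Drop 5: S rot2 at col 0 lands with bottom-row=6; cleared 0 line(s) (total 0); column heights now [7 8 8 0 0 3 2], max=8
Test piece J rot0 at col 3 (width 3): heights before test = [7 8 8 0 0 3 2]; fits = True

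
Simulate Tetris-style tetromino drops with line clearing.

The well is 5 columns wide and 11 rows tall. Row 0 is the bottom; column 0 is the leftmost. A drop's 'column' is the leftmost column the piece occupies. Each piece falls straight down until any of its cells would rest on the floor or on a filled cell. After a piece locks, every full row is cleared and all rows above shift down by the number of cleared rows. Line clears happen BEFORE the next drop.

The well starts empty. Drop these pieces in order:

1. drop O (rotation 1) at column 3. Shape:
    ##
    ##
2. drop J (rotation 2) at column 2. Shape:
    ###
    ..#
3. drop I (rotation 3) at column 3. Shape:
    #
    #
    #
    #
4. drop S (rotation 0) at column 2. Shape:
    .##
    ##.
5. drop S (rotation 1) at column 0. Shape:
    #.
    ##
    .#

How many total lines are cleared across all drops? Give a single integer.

Answer: 0

Derivation:
Drop 1: O rot1 at col 3 lands with bottom-row=0; cleared 0 line(s) (total 0); column heights now [0 0 0 2 2], max=2
Drop 2: J rot2 at col 2 lands with bottom-row=2; cleared 0 line(s) (total 0); column heights now [0 0 4 4 4], max=4
Drop 3: I rot3 at col 3 lands with bottom-row=4; cleared 0 line(s) (total 0); column heights now [0 0 4 8 4], max=8
Drop 4: S rot0 at col 2 lands with bottom-row=8; cleared 0 line(s) (total 0); column heights now [0 0 9 10 10], max=10
Drop 5: S rot1 at col 0 lands with bottom-row=0; cleared 0 line(s) (total 0); column heights now [3 2 9 10 10], max=10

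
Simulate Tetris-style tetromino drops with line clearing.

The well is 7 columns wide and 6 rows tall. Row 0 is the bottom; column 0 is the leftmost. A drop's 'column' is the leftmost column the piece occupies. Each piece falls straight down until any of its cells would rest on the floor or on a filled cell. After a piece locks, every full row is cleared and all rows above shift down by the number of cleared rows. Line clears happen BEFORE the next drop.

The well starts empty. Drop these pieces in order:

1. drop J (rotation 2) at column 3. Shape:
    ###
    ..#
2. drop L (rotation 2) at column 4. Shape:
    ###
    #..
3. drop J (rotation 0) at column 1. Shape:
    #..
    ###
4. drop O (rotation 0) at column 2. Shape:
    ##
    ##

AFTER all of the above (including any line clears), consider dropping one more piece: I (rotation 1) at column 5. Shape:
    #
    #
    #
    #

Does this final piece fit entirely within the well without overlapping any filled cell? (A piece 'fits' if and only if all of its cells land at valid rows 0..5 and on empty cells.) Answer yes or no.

Drop 1: J rot2 at col 3 lands with bottom-row=0; cleared 0 line(s) (total 0); column heights now [0 0 0 2 2 2 0], max=2
Drop 2: L rot2 at col 4 lands with bottom-row=2; cleared 0 line(s) (total 0); column heights now [0 0 0 2 4 4 4], max=4
Drop 3: J rot0 at col 1 lands with bottom-row=2; cleared 0 line(s) (total 0); column heights now [0 4 3 3 4 4 4], max=4
Drop 4: O rot0 at col 2 lands with bottom-row=3; cleared 0 line(s) (total 0); column heights now [0 4 5 5 4 4 4], max=5
Test piece I rot1 at col 5 (width 1): heights before test = [0 4 5 5 4 4 4]; fits = False

Answer: no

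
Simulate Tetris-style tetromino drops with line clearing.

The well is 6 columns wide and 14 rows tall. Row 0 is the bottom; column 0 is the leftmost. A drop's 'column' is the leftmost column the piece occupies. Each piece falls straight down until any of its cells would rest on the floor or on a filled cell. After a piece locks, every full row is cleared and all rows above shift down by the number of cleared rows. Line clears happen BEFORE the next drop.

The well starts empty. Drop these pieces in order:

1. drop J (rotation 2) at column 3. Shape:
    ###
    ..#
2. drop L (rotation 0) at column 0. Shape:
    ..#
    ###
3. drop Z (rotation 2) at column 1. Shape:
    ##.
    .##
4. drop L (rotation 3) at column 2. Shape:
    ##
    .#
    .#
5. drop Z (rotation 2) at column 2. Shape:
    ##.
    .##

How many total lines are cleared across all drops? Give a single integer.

Answer: 0

Derivation:
Drop 1: J rot2 at col 3 lands with bottom-row=0; cleared 0 line(s) (total 0); column heights now [0 0 0 2 2 2], max=2
Drop 2: L rot0 at col 0 lands with bottom-row=0; cleared 0 line(s) (total 0); column heights now [1 1 2 2 2 2], max=2
Drop 3: Z rot2 at col 1 lands with bottom-row=2; cleared 0 line(s) (total 0); column heights now [1 4 4 3 2 2], max=4
Drop 4: L rot3 at col 2 lands with bottom-row=3; cleared 0 line(s) (total 0); column heights now [1 4 6 6 2 2], max=6
Drop 5: Z rot2 at col 2 lands with bottom-row=6; cleared 0 line(s) (total 0); column heights now [1 4 8 8 7 2], max=8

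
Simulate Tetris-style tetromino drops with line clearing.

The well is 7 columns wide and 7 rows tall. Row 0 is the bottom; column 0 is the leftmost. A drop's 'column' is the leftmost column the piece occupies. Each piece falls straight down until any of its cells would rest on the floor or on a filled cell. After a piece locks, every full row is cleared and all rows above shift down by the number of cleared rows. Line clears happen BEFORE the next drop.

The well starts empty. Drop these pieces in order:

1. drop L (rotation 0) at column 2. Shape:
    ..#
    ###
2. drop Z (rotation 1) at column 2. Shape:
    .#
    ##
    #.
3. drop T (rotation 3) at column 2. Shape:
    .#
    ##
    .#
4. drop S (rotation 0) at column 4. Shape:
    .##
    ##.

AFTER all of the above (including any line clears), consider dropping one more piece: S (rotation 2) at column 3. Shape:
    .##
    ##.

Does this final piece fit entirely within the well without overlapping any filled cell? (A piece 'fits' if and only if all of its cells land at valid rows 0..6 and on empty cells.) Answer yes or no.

Answer: no

Derivation:
Drop 1: L rot0 at col 2 lands with bottom-row=0; cleared 0 line(s) (total 0); column heights now [0 0 1 1 2 0 0], max=2
Drop 2: Z rot1 at col 2 lands with bottom-row=1; cleared 0 line(s) (total 0); column heights now [0 0 3 4 2 0 0], max=4
Drop 3: T rot3 at col 2 lands with bottom-row=4; cleared 0 line(s) (total 0); column heights now [0 0 6 7 2 0 0], max=7
Drop 4: S rot0 at col 4 lands with bottom-row=2; cleared 0 line(s) (total 0); column heights now [0 0 6 7 3 4 4], max=7
Test piece S rot2 at col 3 (width 3): heights before test = [0 0 6 7 3 4 4]; fits = False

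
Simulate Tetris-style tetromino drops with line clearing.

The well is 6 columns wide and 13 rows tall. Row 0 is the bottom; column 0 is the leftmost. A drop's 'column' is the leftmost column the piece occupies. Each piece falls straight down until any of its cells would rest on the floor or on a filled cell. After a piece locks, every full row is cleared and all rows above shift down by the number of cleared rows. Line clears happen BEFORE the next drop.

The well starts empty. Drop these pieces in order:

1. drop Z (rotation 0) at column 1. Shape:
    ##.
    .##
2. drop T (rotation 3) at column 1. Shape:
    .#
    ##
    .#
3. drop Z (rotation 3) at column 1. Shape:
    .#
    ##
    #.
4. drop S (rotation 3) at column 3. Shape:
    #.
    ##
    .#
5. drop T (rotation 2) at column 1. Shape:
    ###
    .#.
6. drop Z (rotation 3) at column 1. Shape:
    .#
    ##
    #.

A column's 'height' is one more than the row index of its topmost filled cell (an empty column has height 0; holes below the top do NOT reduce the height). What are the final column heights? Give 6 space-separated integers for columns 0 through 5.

Answer: 0 11 12 9 2 0

Derivation:
Drop 1: Z rot0 at col 1 lands with bottom-row=0; cleared 0 line(s) (total 0); column heights now [0 2 2 1 0 0], max=2
Drop 2: T rot3 at col 1 lands with bottom-row=2; cleared 0 line(s) (total 0); column heights now [0 4 5 1 0 0], max=5
Drop 3: Z rot3 at col 1 lands with bottom-row=4; cleared 0 line(s) (total 0); column heights now [0 6 7 1 0 0], max=7
Drop 4: S rot3 at col 3 lands with bottom-row=0; cleared 0 line(s) (total 0); column heights now [0 6 7 3 2 0], max=7
Drop 5: T rot2 at col 1 lands with bottom-row=7; cleared 0 line(s) (total 0); column heights now [0 9 9 9 2 0], max=9
Drop 6: Z rot3 at col 1 lands with bottom-row=9; cleared 0 line(s) (total 0); column heights now [0 11 12 9 2 0], max=12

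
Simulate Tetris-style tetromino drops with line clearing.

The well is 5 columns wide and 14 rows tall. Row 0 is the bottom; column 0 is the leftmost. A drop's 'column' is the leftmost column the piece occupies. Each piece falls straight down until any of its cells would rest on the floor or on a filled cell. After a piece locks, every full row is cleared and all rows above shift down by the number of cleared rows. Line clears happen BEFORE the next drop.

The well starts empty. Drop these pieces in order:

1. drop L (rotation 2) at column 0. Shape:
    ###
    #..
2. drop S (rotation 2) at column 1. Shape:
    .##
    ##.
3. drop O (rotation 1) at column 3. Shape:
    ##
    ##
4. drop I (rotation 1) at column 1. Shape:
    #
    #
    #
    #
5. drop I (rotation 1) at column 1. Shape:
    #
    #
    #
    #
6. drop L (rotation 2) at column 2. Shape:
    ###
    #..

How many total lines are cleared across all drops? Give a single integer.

Answer: 0

Derivation:
Drop 1: L rot2 at col 0 lands with bottom-row=0; cleared 0 line(s) (total 0); column heights now [2 2 2 0 0], max=2
Drop 2: S rot2 at col 1 lands with bottom-row=2; cleared 0 line(s) (total 0); column heights now [2 3 4 4 0], max=4
Drop 3: O rot1 at col 3 lands with bottom-row=4; cleared 0 line(s) (total 0); column heights now [2 3 4 6 6], max=6
Drop 4: I rot1 at col 1 lands with bottom-row=3; cleared 0 line(s) (total 0); column heights now [2 7 4 6 6], max=7
Drop 5: I rot1 at col 1 lands with bottom-row=7; cleared 0 line(s) (total 0); column heights now [2 11 4 6 6], max=11
Drop 6: L rot2 at col 2 lands with bottom-row=5; cleared 0 line(s) (total 0); column heights now [2 11 7 7 7], max=11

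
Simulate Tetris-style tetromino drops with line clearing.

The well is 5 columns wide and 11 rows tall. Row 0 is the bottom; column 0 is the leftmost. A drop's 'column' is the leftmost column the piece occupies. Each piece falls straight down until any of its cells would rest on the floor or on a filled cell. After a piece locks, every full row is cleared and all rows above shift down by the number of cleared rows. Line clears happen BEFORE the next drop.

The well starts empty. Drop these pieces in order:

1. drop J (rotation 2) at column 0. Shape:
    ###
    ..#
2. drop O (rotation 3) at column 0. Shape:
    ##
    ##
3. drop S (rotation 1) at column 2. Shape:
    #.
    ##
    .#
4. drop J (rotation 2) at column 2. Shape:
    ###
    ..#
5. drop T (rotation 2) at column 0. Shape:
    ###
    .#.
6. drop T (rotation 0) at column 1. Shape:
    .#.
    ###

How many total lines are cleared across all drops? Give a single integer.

Drop 1: J rot2 at col 0 lands with bottom-row=0; cleared 0 line(s) (total 0); column heights now [2 2 2 0 0], max=2
Drop 2: O rot3 at col 0 lands with bottom-row=2; cleared 0 line(s) (total 0); column heights now [4 4 2 0 0], max=4
Drop 3: S rot1 at col 2 lands with bottom-row=1; cleared 0 line(s) (total 0); column heights now [4 4 4 3 0], max=4
Drop 4: J rot2 at col 2 lands with bottom-row=3; cleared 0 line(s) (total 0); column heights now [4 4 5 5 5], max=5
Drop 5: T rot2 at col 0 lands with bottom-row=4; cleared 0 line(s) (total 0); column heights now [6 6 6 5 5], max=6
Drop 6: T rot0 at col 1 lands with bottom-row=6; cleared 0 line(s) (total 0); column heights now [6 7 8 7 5], max=8

Answer: 0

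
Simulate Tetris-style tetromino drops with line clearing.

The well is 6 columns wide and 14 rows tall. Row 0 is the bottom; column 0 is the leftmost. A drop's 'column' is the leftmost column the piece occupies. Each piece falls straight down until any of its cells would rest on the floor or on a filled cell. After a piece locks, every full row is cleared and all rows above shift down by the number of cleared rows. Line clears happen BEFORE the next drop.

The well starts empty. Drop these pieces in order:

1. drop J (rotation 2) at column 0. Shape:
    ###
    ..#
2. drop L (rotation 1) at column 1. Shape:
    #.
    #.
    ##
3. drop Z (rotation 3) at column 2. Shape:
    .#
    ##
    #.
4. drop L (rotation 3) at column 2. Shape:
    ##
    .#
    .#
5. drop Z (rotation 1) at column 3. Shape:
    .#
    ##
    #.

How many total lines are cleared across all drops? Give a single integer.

Drop 1: J rot2 at col 0 lands with bottom-row=0; cleared 0 line(s) (total 0); column heights now [2 2 2 0 0 0], max=2
Drop 2: L rot1 at col 1 lands with bottom-row=2; cleared 0 line(s) (total 0); column heights now [2 5 3 0 0 0], max=5
Drop 3: Z rot3 at col 2 lands with bottom-row=3; cleared 0 line(s) (total 0); column heights now [2 5 5 6 0 0], max=6
Drop 4: L rot3 at col 2 lands with bottom-row=6; cleared 0 line(s) (total 0); column heights now [2 5 9 9 0 0], max=9
Drop 5: Z rot1 at col 3 lands with bottom-row=9; cleared 0 line(s) (total 0); column heights now [2 5 9 11 12 0], max=12

Answer: 0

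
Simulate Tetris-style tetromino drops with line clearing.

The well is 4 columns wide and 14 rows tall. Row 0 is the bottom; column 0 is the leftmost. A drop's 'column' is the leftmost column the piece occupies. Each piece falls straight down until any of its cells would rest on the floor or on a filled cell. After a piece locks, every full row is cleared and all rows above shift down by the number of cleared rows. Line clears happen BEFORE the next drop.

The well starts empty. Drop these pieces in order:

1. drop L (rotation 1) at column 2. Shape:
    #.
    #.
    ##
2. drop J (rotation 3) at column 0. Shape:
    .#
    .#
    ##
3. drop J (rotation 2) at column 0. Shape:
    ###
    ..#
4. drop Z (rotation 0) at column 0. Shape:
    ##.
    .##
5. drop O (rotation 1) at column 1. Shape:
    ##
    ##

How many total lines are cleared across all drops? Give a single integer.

Drop 1: L rot1 at col 2 lands with bottom-row=0; cleared 0 line(s) (total 0); column heights now [0 0 3 1], max=3
Drop 2: J rot3 at col 0 lands with bottom-row=0; cleared 1 line(s) (total 1); column heights now [0 2 2 0], max=2
Drop 3: J rot2 at col 0 lands with bottom-row=2; cleared 0 line(s) (total 1); column heights now [4 4 4 0], max=4
Drop 4: Z rot0 at col 0 lands with bottom-row=4; cleared 0 line(s) (total 1); column heights now [6 6 5 0], max=6
Drop 5: O rot1 at col 1 lands with bottom-row=6; cleared 0 line(s) (total 1); column heights now [6 8 8 0], max=8

Answer: 1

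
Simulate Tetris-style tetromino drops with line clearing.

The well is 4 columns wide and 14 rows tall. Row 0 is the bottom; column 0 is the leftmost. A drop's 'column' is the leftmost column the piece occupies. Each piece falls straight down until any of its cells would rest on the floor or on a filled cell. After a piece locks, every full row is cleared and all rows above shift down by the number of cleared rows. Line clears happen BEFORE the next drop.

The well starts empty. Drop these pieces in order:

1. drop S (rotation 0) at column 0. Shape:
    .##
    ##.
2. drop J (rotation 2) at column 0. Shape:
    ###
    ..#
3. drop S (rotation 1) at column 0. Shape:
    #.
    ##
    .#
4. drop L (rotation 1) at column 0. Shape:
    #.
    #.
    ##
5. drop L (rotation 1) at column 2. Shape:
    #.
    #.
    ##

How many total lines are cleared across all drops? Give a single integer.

Drop 1: S rot0 at col 0 lands with bottom-row=0; cleared 0 line(s) (total 0); column heights now [1 2 2 0], max=2
Drop 2: J rot2 at col 0 lands with bottom-row=2; cleared 0 line(s) (total 0); column heights now [4 4 4 0], max=4
Drop 3: S rot1 at col 0 lands with bottom-row=4; cleared 0 line(s) (total 0); column heights now [7 6 4 0], max=7
Drop 4: L rot1 at col 0 lands with bottom-row=7; cleared 0 line(s) (total 0); column heights now [10 8 4 0], max=10
Drop 5: L rot1 at col 2 lands with bottom-row=4; cleared 0 line(s) (total 0); column heights now [10 8 7 5], max=10

Answer: 0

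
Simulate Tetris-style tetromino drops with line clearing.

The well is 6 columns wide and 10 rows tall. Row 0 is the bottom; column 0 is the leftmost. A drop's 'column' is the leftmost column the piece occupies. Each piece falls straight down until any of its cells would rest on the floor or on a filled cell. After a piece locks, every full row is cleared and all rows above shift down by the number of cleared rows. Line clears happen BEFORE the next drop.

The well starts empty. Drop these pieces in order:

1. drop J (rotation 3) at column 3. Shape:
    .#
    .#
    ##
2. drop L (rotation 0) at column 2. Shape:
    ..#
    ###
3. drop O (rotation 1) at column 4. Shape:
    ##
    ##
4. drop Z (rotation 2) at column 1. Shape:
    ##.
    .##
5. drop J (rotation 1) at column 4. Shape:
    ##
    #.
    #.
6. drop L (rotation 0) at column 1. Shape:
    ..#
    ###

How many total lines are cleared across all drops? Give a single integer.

Drop 1: J rot3 at col 3 lands with bottom-row=0; cleared 0 line(s) (total 0); column heights now [0 0 0 1 3 0], max=3
Drop 2: L rot0 at col 2 lands with bottom-row=3; cleared 0 line(s) (total 0); column heights now [0 0 4 4 5 0], max=5
Drop 3: O rot1 at col 4 lands with bottom-row=5; cleared 0 line(s) (total 0); column heights now [0 0 4 4 7 7], max=7
Drop 4: Z rot2 at col 1 lands with bottom-row=4; cleared 0 line(s) (total 0); column heights now [0 6 6 5 7 7], max=7
Drop 5: J rot1 at col 4 lands with bottom-row=7; cleared 0 line(s) (total 0); column heights now [0 6 6 5 10 10], max=10
Drop 6: L rot0 at col 1 lands with bottom-row=6; cleared 0 line(s) (total 0); column heights now [0 7 7 8 10 10], max=10

Answer: 0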